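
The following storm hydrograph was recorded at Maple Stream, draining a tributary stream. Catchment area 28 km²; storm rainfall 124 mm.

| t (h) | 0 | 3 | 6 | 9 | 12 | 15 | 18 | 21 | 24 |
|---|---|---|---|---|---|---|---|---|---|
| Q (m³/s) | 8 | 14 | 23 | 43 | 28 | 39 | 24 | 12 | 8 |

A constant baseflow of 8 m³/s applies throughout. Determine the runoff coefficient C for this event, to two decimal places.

C ≈ 0.40

ΣQ_DR = 127.0 m³/s; V = ΣQ_DR·Δt = 1.372 × 10^6 m³.
Runoff depth d = V / A = 48.99 mm.
C = d / P = 48.99 / 124 = 0.40.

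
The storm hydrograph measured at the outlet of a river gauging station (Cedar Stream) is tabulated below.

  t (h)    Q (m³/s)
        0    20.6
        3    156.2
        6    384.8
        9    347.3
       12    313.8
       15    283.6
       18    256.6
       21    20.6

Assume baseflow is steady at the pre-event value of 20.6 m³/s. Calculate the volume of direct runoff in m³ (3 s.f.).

V ≈ 1.75 × 10^7 m³

Direct-runoff ordinates (Q − Q_b): 0.0, 135.6, 364.2, 326.7, 293.2, 263.0, 236.0, 0.0 m³/s.
ΣQ_DR = 1619 m³/s.
With Δt = 3 h = 10800 s, V = ΣQ_DR · Δt = 1619 × 10800 = 1.75 × 10^7 m³.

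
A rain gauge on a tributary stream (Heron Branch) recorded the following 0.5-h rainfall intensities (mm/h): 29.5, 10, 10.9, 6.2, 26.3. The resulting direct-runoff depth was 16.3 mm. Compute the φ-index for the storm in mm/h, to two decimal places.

Only the 2 blocks with intensity above φ contribute runoff: 29.5, 26.3 mm/h.
Σ(I−φ)·Δt = d  ⇒  (29.5+26.3 − 2φ)·0.5 = 16.3
φ = (55.80 − 16.3/0.5) / 2 = 11.60 mm/h.

φ ≈ 11.60 mm/h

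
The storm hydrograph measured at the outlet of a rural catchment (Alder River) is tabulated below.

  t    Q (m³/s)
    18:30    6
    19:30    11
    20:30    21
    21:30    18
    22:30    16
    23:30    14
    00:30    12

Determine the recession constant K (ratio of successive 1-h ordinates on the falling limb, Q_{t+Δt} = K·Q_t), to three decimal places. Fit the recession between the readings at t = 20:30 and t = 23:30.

K ≈ 0.874

Using the recession-limb readings at t = 20:30 and t = 23:30: Q falls from 21 to 14 m³/s over 3 intervals.
K = (Q₂/Q₁)^(1/3) = (14/21)^(1/3) = 0.874.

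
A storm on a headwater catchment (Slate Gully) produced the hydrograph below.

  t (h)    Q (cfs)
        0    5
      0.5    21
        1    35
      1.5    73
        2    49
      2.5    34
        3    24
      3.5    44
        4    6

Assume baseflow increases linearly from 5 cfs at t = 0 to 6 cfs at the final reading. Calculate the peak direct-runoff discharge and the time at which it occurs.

Q_p = 67.62 cfs at t = 1.5 h

Subtracting baseflow gives direct-runoff ordinates: 0.00, 15.88, 29.75, 67.62, 43.50, 28.38, 18.25, 38.12, 0.00 cfs.
The maximum is 67.62 cfs, occurring at the reading for t = 1.5 h.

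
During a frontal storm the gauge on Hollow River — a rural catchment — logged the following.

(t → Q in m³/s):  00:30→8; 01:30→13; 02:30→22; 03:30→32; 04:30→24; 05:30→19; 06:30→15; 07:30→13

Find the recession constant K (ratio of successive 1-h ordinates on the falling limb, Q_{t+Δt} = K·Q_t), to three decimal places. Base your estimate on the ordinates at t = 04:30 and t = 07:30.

Using the recession-limb readings at t = 04:30 and t = 07:30: Q falls from 24 to 13 m³/s over 3 intervals.
K = (Q₂/Q₁)^(1/3) = (13/24)^(1/3) = 0.815.

K ≈ 0.815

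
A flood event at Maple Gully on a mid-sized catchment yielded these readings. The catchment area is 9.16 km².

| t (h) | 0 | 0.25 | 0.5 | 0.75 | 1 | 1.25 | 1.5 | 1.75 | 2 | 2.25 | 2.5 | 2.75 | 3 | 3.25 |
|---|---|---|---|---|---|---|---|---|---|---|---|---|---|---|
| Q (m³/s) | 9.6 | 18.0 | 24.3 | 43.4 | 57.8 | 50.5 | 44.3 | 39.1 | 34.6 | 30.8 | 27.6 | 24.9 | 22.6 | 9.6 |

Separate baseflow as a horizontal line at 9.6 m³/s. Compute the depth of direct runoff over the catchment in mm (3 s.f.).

Direct runoff: 0.0, 8.4, 14.7, 33.8, 48.2, 40.9, 34.7, 29.5, 25.0, 21.2, 18.0, 15.3, 13.0, 0.0 m³/s; ΣQ_DR = 302.7 m³/s.
V = ΣQ_DR · Δt = 302.7 × 900 s = 2.724 × 10^5 m³.
Over A = 9.16 km², depth = V / A = 29.7 mm.

d ≈ 29.7 mm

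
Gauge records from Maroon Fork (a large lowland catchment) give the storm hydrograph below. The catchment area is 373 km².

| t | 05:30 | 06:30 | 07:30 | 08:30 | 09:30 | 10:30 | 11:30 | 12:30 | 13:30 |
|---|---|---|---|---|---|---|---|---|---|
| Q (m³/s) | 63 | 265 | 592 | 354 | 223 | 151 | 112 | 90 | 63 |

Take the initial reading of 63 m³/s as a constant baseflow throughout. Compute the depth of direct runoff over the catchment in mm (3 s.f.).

d ≈ 13.0 mm

Direct runoff: 0.0, 202.0, 529.0, 291.0, 160.0, 88.0, 49.0, 27.0, 0.0 m³/s; ΣQ_DR = 1346 m³/s.
V = ΣQ_DR · Δt = 1346 × 3600 s = 4.846 × 10^6 m³.
Over A = 373 km², depth = V / A = 13.0 mm.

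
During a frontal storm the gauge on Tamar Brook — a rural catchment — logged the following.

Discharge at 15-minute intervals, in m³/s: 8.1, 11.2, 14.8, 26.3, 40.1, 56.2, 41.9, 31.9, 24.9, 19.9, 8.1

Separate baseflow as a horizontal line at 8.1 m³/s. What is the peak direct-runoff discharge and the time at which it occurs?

Subtracting baseflow gives direct-runoff ordinates: 0.0, 3.1, 6.7, 18.2, 32.0, 48.1, 33.8, 23.8, 16.8, 11.8, 0.0 m³/s.
The maximum is 48.1 m³/s, occurring at the reading for t = 1.25 h.

Q_p = 48.1 m³/s at t = 1.25 h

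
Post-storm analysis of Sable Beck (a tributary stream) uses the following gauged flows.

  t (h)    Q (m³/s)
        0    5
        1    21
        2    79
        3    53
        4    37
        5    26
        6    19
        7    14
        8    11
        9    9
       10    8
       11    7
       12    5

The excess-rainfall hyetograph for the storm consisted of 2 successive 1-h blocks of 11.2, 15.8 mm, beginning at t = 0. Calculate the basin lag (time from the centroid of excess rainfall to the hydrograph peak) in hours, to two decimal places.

t_L ≈ 0.91 h

Centroid of excess rainfall: t_c = Σ P_i·t̄_i / ΣP_i = 1.0852 h (block centres at 0.5, 1.5 h).
Hydrograph peak occurs at t = 2 h, so basin lag t_L = 2 − 1.0852 = 0.91 h.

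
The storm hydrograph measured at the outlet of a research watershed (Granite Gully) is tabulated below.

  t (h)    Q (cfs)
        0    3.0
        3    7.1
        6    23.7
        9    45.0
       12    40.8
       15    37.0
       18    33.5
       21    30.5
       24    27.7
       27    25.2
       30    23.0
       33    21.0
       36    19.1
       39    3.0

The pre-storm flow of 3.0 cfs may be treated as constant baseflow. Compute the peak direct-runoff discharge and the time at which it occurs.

Q_p = 42.0 cfs at t = 9 h

Subtracting baseflow gives direct-runoff ordinates: 0.0, 4.1, 20.7, 42.0, 37.8, 34.0, 30.5, 27.5, 24.7, 22.2, 20.0, 18.0, 16.1, 0.0 cfs.
The maximum is 42.0 cfs, occurring at the reading for t = 9 h.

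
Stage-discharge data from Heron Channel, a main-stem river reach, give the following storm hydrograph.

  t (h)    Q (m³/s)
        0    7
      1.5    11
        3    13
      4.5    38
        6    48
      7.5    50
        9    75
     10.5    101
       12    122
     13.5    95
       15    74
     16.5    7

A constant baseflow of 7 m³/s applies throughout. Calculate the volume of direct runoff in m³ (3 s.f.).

Direct-runoff ordinates (Q − Q_b): 0.0, 4.0, 6.0, 31.0, 41.0, 43.0, 68.0, 94.0, 115.0, 88.0, 67.0, 0.0 m³/s.
ΣQ_DR = 557.0 m³/s.
With Δt = 1.5 h = 5400 s, V = ΣQ_DR · Δt = 557.0 × 5400 = 3.01 × 10^6 m³.

V ≈ 3.01 × 10^6 m³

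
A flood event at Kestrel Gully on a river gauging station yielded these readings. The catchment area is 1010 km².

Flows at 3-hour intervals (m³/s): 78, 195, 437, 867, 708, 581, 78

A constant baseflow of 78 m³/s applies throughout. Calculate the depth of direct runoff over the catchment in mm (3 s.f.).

Direct runoff: 0.0, 117.0, 359.0, 789.0, 630.0, 503.0, 0.0 m³/s; ΣQ_DR = 2398 m³/s.
V = ΣQ_DR · Δt = 2398 × 10800 s = 2.590 × 10^7 m³.
Over A = 1010 km², depth = V / A = 25.6 mm.

d ≈ 25.6 mm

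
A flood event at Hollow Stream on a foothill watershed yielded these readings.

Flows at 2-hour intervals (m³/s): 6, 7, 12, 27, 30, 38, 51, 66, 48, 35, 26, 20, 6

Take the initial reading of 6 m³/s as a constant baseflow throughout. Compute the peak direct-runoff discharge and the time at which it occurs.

Subtracting baseflow gives direct-runoff ordinates: 0.0, 1.0, 6.0, 21.0, 24.0, 32.0, 45.0, 60.0, 42.0, 29.0, 20.0, 14.0, 0.0 m³/s.
The maximum is 60.0 m³/s, occurring at the reading for t = 14 h.

Q_p = 60.0 m³/s at t = 14 h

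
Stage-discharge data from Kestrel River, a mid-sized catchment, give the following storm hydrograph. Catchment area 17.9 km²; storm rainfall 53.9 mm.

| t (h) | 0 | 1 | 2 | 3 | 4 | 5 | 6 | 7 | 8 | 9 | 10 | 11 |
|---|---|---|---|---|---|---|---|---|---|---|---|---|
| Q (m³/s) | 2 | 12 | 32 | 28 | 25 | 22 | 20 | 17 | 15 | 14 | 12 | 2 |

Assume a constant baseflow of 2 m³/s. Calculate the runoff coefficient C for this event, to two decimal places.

C ≈ 0.66

ΣQ_DR = 177.0 m³/s; V = ΣQ_DR·Δt = 6.372 × 10^5 m³.
Runoff depth d = V / A = 35.60 mm.
C = d / P = 35.60 / 53.9 = 0.66.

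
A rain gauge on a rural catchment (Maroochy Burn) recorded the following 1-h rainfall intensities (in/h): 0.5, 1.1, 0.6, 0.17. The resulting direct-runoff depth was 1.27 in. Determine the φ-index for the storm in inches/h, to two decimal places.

φ ≈ 0.31 in/h

Only the 3 blocks with intensity above φ contribute runoff: 0.5, 1.1, 0.6 in/h.
Σ(I−φ)·Δt = d  ⇒  (0.5+1.1+0.6 − 3φ)·1 = 1.27
φ = (2.200 − 1.27/1) / 3 = 0.31 in/h.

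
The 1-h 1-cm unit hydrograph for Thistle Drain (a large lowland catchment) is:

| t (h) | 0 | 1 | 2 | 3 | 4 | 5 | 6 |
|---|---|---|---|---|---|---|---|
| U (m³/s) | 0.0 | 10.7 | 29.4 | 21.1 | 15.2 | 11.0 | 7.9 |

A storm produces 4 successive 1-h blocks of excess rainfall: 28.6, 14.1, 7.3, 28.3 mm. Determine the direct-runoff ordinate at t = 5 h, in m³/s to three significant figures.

By discrete convolution, Q_j = Σ (P_i / 10 mm) · U_{j−i}.
At t = 5 h (j=5): Q = (28.6/10)·11.0 + (14.1/10)·15.2 + (7.3/10)·21.1 + (28.3/10)·29.4 = 151 m³/s.

Q ≈ 151 m³/s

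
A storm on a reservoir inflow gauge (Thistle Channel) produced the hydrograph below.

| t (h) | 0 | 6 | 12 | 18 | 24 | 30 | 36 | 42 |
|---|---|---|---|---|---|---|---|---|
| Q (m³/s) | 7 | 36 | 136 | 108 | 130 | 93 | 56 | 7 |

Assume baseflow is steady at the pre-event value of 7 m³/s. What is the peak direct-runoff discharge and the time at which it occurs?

Q_p = 129.0 m³/s at t = 12 h

Subtracting baseflow gives direct-runoff ordinates: 0.0, 29.0, 129.0, 101.0, 123.0, 86.0, 49.0, 0.0 m³/s.
The maximum is 129.0 m³/s, occurring at the reading for t = 12 h.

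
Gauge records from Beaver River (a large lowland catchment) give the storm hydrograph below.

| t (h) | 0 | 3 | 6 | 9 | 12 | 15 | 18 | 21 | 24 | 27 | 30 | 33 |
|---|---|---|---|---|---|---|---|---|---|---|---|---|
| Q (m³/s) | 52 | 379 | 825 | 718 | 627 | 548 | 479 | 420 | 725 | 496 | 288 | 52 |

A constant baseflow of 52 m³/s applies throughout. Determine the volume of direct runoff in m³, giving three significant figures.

Direct-runoff ordinates (Q − Q_b): 0.0, 327.0, 773.0, 666.0, 575.0, 496.0, 427.0, 368.0, 673.0, 444.0, 236.0, 0.0 m³/s.
ΣQ_DR = 4985 m³/s.
With Δt = 3 h = 10800 s, V = ΣQ_DR · Δt = 4985 × 10800 = 5.38 × 10^7 m³.

V ≈ 5.38 × 10^7 m³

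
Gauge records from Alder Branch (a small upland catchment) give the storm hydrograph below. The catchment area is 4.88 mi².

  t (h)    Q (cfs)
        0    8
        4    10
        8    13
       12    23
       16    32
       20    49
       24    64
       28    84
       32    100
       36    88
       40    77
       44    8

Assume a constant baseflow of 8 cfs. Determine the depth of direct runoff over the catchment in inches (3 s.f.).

d ≈ 0.584 in

Direct runoff: 0.0, 2.0, 5.0, 15.0, 24.0, 41.0, 56.0, 76.0, 92.0, 80.0, 69.0, 0.0 cfs; ΣQ_DR = 460.0 cfs.
V = ΣQ_DR · Δt = 460.0 × 14400 s = 6.624 × 10^6 ft³.
Over A = 4.88 mi², depth = V / A = 0.584 in.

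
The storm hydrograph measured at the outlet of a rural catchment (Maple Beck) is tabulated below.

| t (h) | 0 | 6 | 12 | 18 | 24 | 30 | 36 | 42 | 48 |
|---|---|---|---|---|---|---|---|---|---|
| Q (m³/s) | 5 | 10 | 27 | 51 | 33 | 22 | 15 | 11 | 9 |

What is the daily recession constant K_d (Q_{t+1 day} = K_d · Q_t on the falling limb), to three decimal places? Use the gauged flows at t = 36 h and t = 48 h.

Between t = 36 h and t = 48 h the flow falls from 15 to 9 m³/s over 2×6 h = 12 h.
Per-interval ratio K = (9/15)^(1/2) = 0.7746; K_d = K^(24/6) = 0.360.

K_d ≈ 0.360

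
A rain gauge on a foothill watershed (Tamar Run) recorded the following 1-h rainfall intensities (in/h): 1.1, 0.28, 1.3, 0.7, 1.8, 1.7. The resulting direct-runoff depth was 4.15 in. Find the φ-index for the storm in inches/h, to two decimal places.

Only the 5 blocks with intensity above φ contribute runoff: 1.1, 1.3, 0.7, 1.8, 1.7 in/h.
Σ(I−φ)·Δt = d  ⇒  (1.1+1.3+0.7+1.8+1.7 − 5φ)·1 = 4.15
φ = (6.600 − 4.15/1) / 5 = 0.49 in/h.

φ ≈ 0.49 in/h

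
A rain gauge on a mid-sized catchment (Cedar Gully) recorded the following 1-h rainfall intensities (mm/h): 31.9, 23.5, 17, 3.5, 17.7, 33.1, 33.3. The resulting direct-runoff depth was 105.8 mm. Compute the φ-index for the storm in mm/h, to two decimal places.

Only the 6 blocks with intensity above φ contribute runoff: 31.9, 23.5, 17, 17.7, 33.1, 33.3 mm/h.
Σ(I−φ)·Δt = d  ⇒  (31.9+23.5+17+17.7+33.1+33.3 − 6φ)·1 = 105.8
φ = (156.5 − 105.8/1) / 6 = 8.45 mm/h.

φ ≈ 8.45 mm/h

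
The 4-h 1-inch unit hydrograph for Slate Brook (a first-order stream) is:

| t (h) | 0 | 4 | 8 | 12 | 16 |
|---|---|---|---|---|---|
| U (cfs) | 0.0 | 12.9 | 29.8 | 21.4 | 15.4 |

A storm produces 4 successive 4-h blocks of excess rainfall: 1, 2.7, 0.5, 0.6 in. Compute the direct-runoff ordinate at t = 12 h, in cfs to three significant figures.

Q ≈ 108 cfs

By discrete convolution, Q_j = Σ (P_i / 1 in) · U_{j−i}.
At t = 12 h (j=3): Q = (1/1)·21.4 + (2.7/1)·29.8 + (0.5/1)·12.9 + (0.6/1)·0.0 = 108 cfs.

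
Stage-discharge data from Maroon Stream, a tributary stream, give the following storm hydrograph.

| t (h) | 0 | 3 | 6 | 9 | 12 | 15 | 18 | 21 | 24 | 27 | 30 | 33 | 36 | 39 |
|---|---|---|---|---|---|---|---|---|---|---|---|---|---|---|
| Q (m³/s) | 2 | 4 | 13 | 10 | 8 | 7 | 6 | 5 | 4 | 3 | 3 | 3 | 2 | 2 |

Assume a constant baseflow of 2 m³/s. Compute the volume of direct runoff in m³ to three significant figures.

Direct-runoff ordinates (Q − Q_b): 0.0, 2.0, 11.0, 8.0, 6.0, 5.0, 4.0, 3.0, 2.0, 1.0, 1.0, 1.0, 0.0, 0.0 m³/s.
ΣQ_DR = 44.00 m³/s.
With Δt = 3 h = 10800 s, V = ΣQ_DR · Δt = 44.00 × 10800 = 4.75 × 10^5 m³.

V ≈ 4.75 × 10^5 m³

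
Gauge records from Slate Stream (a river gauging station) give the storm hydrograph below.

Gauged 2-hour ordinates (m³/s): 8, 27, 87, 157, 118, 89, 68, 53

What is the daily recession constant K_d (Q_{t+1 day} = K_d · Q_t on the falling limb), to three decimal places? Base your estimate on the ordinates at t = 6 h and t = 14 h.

K_d ≈ 0.038

Between t = 6 h and t = 14 h the flow falls from 157 to 53 m³/s over 4×2 h = 8 h.
Per-interval ratio K = (53/157)^(1/4) = 0.7622; K_d = K^(24/2) = 0.038.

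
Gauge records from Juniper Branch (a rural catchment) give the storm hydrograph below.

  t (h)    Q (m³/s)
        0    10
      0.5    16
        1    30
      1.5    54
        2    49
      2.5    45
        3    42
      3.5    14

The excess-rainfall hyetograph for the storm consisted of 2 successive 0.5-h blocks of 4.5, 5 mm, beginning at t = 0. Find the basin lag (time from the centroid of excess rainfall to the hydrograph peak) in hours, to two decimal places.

t_L ≈ 0.99 h

Centroid of excess rainfall: t_c = Σ P_i·t̄_i / ΣP_i = 0.5132 h (block centres at 0.25, 0.75 h).
Hydrograph peak occurs at t = 1.5 h, so basin lag t_L = 1.5 − 0.5132 = 0.99 h.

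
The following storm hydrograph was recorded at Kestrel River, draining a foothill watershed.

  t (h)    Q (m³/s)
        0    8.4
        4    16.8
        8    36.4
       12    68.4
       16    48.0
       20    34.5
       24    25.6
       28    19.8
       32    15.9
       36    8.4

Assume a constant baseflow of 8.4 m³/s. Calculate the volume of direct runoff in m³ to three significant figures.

Direct-runoff ordinates (Q − Q_b): 0.0, 8.4, 28.0, 60.0, 39.6, 26.1, 17.2, 11.4, 7.5, 0.0 m³/s.
ΣQ_DR = 198.2 m³/s.
With Δt = 4 h = 14400 s, V = ΣQ_DR · Δt = 198.2 × 14400 = 2.85 × 10^6 m³.

V ≈ 2.85 × 10^6 m³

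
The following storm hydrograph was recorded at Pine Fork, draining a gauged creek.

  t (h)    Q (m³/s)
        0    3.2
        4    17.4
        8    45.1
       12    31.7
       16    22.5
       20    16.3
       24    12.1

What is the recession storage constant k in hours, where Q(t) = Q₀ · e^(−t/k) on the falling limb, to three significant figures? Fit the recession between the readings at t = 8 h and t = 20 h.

k ≈ 11.8 h

On the falling limb, Q drops from 45.1 to 16.3 m³/s between t = 8 h and t = 20 h (Δt = 12 h).
k = −Δt / ln(Q₂/Q₁) = −12 / ln(16.3/45.1) = 11.8 h.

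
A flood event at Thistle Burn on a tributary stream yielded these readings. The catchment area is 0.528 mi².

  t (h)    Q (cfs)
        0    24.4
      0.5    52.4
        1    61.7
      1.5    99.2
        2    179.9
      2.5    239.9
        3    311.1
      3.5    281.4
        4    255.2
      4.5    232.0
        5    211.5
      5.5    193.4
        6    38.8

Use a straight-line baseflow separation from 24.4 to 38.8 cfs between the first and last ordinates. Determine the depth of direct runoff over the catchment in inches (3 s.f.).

Direct runoff: 0.00, 26.80, 34.90, 71.20, 150.70, 209.50, 279.50, 248.60, 221.20, 196.80, 175.10, 155.80, 0.00 cfs; ΣQ_DR = 1770 cfs.
V = ΣQ_DR · Δt = 1770 × 1800 s = 3.186 × 10^6 ft³.
Over A = 0.528 mi², depth = V / A = 2.60 in.

d ≈ 2.60 in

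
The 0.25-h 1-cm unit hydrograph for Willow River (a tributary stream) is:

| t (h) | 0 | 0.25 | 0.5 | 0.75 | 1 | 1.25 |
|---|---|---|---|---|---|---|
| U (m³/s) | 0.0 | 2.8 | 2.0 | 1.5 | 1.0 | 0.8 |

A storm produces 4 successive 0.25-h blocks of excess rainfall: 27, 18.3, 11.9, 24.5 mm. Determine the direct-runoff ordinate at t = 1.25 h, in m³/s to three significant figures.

Q ≈ 10.7 m³/s

By discrete convolution, Q_j = Σ (P_i / 10 mm) · U_{j−i}.
At t = 1.25 h (j=5): Q = (27/10)·0.8 + (18.3/10)·1.0 + (11.9/10)·1.5 + (24.5/10)·2.0 = 10.7 m³/s.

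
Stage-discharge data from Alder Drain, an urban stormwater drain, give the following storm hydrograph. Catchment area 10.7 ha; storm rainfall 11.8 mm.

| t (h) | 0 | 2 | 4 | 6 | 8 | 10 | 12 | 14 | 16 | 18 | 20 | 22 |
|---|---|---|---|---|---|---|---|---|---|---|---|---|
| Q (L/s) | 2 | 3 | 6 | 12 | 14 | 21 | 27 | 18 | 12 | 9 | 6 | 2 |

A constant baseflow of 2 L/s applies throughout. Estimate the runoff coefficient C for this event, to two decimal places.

C ≈ 0.62

ΣQ_DR = 108.0 L/s; V = ΣQ_DR·Δt = 7.776 × 10^5 L.
Runoff depth d = V / A = 7.267 mm.
C = d / P = 7.267 / 11.8 = 0.62.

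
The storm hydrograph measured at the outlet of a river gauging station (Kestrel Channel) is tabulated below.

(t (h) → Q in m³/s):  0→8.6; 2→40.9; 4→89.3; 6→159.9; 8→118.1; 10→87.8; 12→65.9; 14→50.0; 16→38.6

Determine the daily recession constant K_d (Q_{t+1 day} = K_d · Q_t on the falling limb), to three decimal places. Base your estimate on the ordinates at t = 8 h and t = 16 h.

K_d ≈ 0.035

Between t = 8 h and t = 16 h the flow falls from 118.1 to 38.6 m³/s over 4×2 h = 8 h.
Per-interval ratio K = (38.6/118.1)^(1/4) = 0.7561; K_d = K^(24/2) = 0.035.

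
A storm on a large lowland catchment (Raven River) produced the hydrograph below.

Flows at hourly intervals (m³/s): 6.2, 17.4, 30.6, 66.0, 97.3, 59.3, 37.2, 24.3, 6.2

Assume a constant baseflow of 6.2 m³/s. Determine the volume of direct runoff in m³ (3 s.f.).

V ≈ 1.04 × 10^6 m³

Direct-runoff ordinates (Q − Q_b): 0.0, 11.2, 24.4, 59.8, 91.1, 53.1, 31.0, 18.1, 0.0 m³/s.
ΣQ_DR = 288.7 m³/s.
With Δt = 1 h = 3600 s, V = ΣQ_DR · Δt = 288.7 × 3600 = 1.04 × 10^6 m³.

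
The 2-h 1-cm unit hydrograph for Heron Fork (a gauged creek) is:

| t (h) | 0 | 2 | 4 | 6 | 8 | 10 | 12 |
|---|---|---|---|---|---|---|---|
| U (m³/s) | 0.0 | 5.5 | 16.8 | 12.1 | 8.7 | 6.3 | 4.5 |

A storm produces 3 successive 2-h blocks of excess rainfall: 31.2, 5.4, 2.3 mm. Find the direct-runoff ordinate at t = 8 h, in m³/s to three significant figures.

By discrete convolution, Q_j = Σ (P_i / 10 mm) · U_{j−i}.
At t = 8 h (j=4): Q = (31.2/10)·8.7 + (5.4/10)·12.1 + (2.3/10)·16.8 = 37.5 m³/s.

Q ≈ 37.5 m³/s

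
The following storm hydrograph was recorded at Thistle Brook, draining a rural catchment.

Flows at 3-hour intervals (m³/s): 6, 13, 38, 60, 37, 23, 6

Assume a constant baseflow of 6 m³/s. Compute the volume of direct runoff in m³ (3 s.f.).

V ≈ 1.52 × 10^6 m³

Direct-runoff ordinates (Q − Q_b): 0.0, 7.0, 32.0, 54.0, 31.0, 17.0, 0.0 m³/s.
ΣQ_DR = 141.0 m³/s.
With Δt = 3 h = 10800 s, V = ΣQ_DR · Δt = 141.0 × 10800 = 1.52 × 10^6 m³.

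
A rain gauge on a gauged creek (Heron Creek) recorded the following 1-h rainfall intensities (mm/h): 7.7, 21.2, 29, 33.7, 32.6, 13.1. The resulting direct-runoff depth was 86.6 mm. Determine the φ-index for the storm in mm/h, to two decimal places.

φ ≈ 8.60 mm/h

Only the 5 blocks with intensity above φ contribute runoff: 21.2, 29, 33.7, 32.6, 13.1 mm/h.
Σ(I−φ)·Δt = d  ⇒  (21.2+29+33.7+32.6+13.1 − 5φ)·1 = 86.6
φ = (129.6 − 86.6/1) / 5 = 8.60 mm/h.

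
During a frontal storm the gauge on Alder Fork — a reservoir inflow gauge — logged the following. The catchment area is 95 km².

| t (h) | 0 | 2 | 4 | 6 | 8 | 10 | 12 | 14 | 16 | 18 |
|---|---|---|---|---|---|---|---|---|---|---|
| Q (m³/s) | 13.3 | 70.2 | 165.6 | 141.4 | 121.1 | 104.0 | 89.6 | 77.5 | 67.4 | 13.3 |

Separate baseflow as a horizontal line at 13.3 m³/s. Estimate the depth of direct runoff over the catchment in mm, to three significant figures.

d ≈ 55.4 mm

Direct runoff: 0.0, 56.9, 152.3, 128.1, 107.8, 90.7, 76.3, 64.2, 54.1, 0.0 m³/s; ΣQ_DR = 730.4 m³/s.
V = ΣQ_DR · Δt = 730.4 × 7200 s = 5.259 × 10^6 m³.
Over A = 95 km², depth = V / A = 55.4 mm.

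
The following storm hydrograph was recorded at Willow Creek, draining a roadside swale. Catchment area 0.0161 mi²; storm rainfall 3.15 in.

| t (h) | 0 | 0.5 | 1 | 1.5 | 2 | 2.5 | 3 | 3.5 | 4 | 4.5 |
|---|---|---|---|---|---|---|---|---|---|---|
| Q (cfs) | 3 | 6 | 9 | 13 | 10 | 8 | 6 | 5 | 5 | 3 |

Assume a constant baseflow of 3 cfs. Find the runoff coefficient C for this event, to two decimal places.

ΣQ_DR = 38.00 cfs; V = ΣQ_DR·Δt = 68400 ft³.
Runoff depth d = V / A = 1.829 in.
C = d / P = 1.829 / 3.15 = 0.58.

C ≈ 0.58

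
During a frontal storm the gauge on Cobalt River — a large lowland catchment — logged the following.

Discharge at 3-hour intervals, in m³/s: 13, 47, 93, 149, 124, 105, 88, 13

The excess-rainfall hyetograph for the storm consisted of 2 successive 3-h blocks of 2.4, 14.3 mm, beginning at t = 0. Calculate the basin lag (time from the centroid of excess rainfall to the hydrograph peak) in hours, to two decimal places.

Centroid of excess rainfall: t_c = Σ P_i·t̄_i / ΣP_i = 4.0689 h (block centres at 1.5, 4.5 h).
Hydrograph peak occurs at t = 9 h, so basin lag t_L = 9 − 4.0689 = 4.93 h.

t_L ≈ 4.93 h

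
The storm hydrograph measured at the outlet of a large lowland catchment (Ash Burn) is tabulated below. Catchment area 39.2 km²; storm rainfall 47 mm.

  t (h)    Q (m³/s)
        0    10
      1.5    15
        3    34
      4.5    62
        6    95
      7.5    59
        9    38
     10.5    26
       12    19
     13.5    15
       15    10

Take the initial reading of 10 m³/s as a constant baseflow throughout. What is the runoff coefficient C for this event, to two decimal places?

ΣQ_DR = 273.0 m³/s; V = ΣQ_DR·Δt = 1.474 × 10^6 m³.
Runoff depth d = V / A = 37.61 mm.
C = d / P = 37.61 / 47 = 0.80.

C ≈ 0.80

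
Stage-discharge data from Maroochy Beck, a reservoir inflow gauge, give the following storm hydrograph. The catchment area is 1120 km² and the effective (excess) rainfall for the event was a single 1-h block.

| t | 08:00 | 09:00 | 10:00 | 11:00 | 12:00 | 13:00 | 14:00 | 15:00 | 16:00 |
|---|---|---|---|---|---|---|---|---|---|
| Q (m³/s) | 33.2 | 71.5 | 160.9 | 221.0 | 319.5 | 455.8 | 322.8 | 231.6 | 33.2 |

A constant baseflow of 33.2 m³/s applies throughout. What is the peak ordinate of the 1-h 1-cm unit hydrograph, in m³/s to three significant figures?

Direct runoff: 0.0, 38.3, 127.7, 187.8, 286.3, 422.6, 289.6, 198.4, 0.0 m³/s; ΣQ_DR = 1551 m³/s, peak = 422.6 m³/s.
Runoff depth d = ΣQ_DR·Δt / A = 1551 × 3600 / (1120 km²) = 4.984 mm.
The 1-cm UH is the DRH scaled by (10 mm)/d, so U_p = 422.6 × 10/4.984 = 848 m³/s.

U_p ≈ 848 m³/s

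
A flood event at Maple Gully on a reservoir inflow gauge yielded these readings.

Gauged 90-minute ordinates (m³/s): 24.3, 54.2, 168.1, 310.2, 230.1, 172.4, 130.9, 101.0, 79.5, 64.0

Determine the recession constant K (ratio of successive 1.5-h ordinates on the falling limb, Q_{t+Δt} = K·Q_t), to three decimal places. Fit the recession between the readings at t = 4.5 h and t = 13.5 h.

K ≈ 0.769

Using the recession-limb readings at t = 4.5 h and t = 13.5 h: Q falls from 310.2 to 64.0 m³/s over 6 intervals.
K = (Q₂/Q₁)^(1/6) = (64.0/310.2)^(1/6) = 0.769.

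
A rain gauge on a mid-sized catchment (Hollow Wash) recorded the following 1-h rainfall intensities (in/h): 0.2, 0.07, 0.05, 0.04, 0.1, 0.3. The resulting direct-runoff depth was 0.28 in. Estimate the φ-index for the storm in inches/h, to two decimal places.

φ ≈ 0.11 in/h

Only the 2 blocks with intensity above φ contribute runoff: 0.2, 0.3 in/h.
Σ(I−φ)·Δt = d  ⇒  (0.2+0.3 − 2φ)·1 = 0.28
φ = (0.5000 − 0.28/1) / 2 = 0.11 in/h.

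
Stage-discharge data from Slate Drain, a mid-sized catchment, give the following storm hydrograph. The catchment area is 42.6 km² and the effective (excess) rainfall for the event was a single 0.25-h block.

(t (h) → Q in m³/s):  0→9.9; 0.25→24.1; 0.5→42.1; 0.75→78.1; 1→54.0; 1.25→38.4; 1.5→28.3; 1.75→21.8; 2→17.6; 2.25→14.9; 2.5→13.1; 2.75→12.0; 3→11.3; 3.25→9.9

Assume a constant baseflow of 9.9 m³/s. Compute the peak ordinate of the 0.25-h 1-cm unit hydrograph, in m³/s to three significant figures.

Direct runoff: 0.0, 14.2, 32.2, 68.2, 44.1, 28.5, 18.4, 11.9, 7.7, 5.0, 3.2, 2.1, 1.4, 0.0 m³/s; ΣQ_DR = 236.9 m³/s, peak = 68.2 m³/s.
Runoff depth d = ΣQ_DR·Δt / A = 236.9 × 900 / (42.6 km²) = 5.005 mm.
The 1-cm UH is the DRH scaled by (10 mm)/d, so U_p = 68.2 × 10/5.005 = 136 m³/s.

U_p ≈ 136 m³/s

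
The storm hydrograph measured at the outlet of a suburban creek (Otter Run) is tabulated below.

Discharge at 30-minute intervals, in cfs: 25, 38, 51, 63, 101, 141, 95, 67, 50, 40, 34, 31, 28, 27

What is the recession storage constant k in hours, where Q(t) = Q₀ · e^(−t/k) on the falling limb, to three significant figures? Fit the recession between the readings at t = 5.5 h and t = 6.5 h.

k ≈ 7.24 h

On the falling limb, Q drops from 31 to 27 cfs between t = 5.5 h and t = 6.5 h (Δt = 1 h).
k = −Δt / ln(Q₂/Q₁) = −1 / ln(27/31) = 7.24 h.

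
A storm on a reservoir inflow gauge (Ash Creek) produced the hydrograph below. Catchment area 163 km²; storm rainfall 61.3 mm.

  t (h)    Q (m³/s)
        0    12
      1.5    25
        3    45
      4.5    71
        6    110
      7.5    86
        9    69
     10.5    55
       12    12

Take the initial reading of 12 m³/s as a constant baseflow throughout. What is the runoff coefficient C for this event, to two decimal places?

ΣQ_DR = 377.0 m³/s; V = ΣQ_DR·Δt = 2.036 × 10^6 m³.
Runoff depth d = V / A = 12.49 mm.
C = d / P = 12.49 / 61.3 = 0.20.

C ≈ 0.20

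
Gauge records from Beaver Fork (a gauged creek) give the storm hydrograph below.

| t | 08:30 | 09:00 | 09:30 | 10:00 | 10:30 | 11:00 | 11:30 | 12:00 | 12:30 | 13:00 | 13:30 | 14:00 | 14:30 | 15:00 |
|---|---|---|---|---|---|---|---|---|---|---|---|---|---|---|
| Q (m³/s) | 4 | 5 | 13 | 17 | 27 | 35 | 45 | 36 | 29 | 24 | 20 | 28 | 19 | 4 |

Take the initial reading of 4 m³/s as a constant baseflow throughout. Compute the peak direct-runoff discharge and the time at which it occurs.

Subtracting baseflow gives direct-runoff ordinates: 0.0, 1.0, 9.0, 13.0, 23.0, 31.0, 41.0, 32.0, 25.0, 20.0, 16.0, 24.0, 15.0, 0.0 m³/s.
The maximum is 41.0 m³/s, occurring at the reading for t = 11:30.

Q_p = 41.0 m³/s at t = 11:30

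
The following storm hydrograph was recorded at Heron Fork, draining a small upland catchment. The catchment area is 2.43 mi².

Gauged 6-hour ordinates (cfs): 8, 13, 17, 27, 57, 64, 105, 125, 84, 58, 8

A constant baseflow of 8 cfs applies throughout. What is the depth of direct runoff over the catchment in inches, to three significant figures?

d ≈ 1.83 in

Direct runoff: 0.0, 5.0, 9.0, 19.0, 49.0, 56.0, 97.0, 117.0, 76.0, 50.0, 0.0 cfs; ΣQ_DR = 478.0 cfs.
V = ΣQ_DR · Δt = 478.0 × 21600 s = 1.032 × 10^7 ft³.
Over A = 2.43 mi², depth = V / A = 1.83 in.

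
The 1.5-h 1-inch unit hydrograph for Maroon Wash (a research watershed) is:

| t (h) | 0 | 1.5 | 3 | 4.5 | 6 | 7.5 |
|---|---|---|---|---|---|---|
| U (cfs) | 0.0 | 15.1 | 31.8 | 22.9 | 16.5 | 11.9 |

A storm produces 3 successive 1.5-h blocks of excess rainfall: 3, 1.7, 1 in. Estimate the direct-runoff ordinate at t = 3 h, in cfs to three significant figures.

By discrete convolution, Q_j = Σ (P_i / 1 in) · U_{j−i}.
At t = 3 h (j=2): Q = (3/1)·31.8 + (1.7/1)·15.1 + (1/1)·0.0 = 121 cfs.

Q ≈ 121 cfs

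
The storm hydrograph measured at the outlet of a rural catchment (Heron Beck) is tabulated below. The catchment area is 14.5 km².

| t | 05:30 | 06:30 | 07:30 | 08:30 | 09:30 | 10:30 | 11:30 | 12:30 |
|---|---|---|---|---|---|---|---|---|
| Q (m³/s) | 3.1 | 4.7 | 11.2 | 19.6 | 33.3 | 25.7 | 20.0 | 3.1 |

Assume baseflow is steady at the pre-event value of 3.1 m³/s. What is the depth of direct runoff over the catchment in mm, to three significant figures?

Direct runoff: 0.0, 1.6, 8.1, 16.5, 30.2, 22.6, 16.9, 0.0 m³/s; ΣQ_DR = 95.90 m³/s.
V = ΣQ_DR · Δt = 95.90 × 3600 s = 3.452 × 10^5 m³.
Over A = 14.5 km², depth = V / A = 23.8 mm.

d ≈ 23.8 mm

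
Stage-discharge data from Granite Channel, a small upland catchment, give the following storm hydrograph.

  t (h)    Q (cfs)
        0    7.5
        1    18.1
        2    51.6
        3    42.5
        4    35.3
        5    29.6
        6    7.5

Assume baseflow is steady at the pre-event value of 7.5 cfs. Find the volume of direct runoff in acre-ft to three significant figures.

V ≈ 11.5 acre-ft

Direct-runoff ordinates (Q − Q_b): 0.0, 10.6, 44.1, 35.0, 27.8, 22.1, 0.0 cfs.
ΣQ_DR = 139.6 cfs.
With Δt = 1 h = 3600 s, V = ΣQ_DR · Δt = 139.6 × 3600 = 5.03 × 10^5 ft³ = 11.5 acre-ft.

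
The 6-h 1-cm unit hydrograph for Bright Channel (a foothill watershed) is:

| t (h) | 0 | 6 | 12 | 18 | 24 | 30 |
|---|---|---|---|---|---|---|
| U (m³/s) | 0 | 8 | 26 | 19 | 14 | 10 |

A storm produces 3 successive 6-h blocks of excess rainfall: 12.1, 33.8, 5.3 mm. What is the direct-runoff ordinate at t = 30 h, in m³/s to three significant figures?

Q ≈ 69.5 m³/s

By discrete convolution, Q_j = Σ (P_i / 10 mm) · U_{j−i}.
At t = 30 h (j=5): Q = (12.1/10)·10 + (33.8/10)·14 + (5.3/10)·19 = 69.5 m³/s.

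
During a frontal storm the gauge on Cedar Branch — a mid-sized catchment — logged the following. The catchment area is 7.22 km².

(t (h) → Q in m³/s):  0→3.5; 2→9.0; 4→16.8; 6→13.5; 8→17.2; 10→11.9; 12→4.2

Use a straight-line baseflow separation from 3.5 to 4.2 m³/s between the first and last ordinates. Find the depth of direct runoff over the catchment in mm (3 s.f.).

Direct runoff: 0.00, 5.38, 13.07, 9.65, 13.23, 7.82, 0.00 m³/s; ΣQ_DR = 49.15 m³/s.
V = ΣQ_DR · Δt = 49.15 × 7200 s = 3.539 × 10^5 m³.
Over A = 7.22 km², depth = V / A = 49.0 mm.

d ≈ 49.0 mm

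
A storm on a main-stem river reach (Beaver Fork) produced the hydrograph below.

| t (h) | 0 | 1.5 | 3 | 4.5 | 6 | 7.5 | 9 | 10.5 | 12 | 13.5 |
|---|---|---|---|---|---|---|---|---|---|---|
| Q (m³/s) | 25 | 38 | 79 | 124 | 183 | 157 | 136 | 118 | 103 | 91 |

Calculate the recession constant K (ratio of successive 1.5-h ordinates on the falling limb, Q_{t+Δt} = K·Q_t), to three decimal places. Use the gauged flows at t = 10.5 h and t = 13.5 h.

Using the recession-limb readings at t = 10.5 h and t = 13.5 h: Q falls from 118 to 91 m³/s over 2 intervals.
K = (Q₂/Q₁)^(1/2) = (91/118)^(1/2) = 0.878.

K ≈ 0.878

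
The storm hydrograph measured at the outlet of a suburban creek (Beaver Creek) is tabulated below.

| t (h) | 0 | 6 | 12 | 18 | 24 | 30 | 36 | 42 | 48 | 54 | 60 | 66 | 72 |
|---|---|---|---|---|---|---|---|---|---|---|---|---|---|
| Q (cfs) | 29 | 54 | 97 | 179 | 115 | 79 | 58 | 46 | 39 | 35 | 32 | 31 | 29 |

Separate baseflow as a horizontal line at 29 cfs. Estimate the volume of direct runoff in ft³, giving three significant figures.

Direct-runoff ordinates (Q − Q_b): 0.0, 25.0, 68.0, 150.0, 86.0, 50.0, 29.0, 17.0, 10.0, 6.0, 3.0, 2.0, 0.0 cfs.
ΣQ_DR = 446.0 cfs.
With Δt = 6 h = 21600 s, V = ΣQ_DR · Δt = 446.0 × 21600 = 9.63 × 10^6 ft³.

V ≈ 9.63 × 10^6 ft³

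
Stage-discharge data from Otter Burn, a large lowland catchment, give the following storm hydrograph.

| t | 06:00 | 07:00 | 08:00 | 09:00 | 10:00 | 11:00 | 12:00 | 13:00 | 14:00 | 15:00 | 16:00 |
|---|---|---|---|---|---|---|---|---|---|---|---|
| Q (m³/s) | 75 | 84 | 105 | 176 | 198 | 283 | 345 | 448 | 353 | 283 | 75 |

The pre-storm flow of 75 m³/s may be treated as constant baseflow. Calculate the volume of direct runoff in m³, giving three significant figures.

Direct-runoff ordinates (Q − Q_b): 0.0, 9.0, 30.0, 101.0, 123.0, 208.0, 270.0, 373.0, 278.0, 208.0, 0.0 m³/s.
ΣQ_DR = 1600 m³/s.
With Δt = 1 h = 3600 s, V = ΣQ_DR · Δt = 1600 × 3600 = 5.76 × 10^6 m³.

V ≈ 5.76 × 10^6 m³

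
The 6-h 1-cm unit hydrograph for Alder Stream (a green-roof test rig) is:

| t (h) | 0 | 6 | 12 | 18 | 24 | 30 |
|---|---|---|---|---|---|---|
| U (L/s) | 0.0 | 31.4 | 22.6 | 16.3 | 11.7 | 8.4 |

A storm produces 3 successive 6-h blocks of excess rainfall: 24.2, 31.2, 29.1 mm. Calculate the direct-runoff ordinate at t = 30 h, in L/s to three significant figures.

Q ≈ 104 L/s

By discrete convolution, Q_j = Σ (P_i / 10 mm) · U_{j−i}.
At t = 30 h (j=5): Q = (24.2/10)·8.4 + (31.2/10)·11.7 + (29.1/10)·16.3 = 104 L/s.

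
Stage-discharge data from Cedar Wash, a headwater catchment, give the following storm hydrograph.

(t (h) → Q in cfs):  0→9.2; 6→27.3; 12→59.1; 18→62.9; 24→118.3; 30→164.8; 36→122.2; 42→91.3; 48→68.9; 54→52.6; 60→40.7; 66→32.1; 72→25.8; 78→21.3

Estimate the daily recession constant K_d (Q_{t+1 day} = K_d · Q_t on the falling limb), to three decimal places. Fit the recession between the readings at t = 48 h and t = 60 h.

K_d ≈ 0.349

Between t = 48 h and t = 60 h the flow falls from 68.9 to 40.7 cfs over 2×6 h = 12 h.
Per-interval ratio K = (40.7/68.9)^(1/2) = 0.7686; K_d = K^(24/6) = 0.349.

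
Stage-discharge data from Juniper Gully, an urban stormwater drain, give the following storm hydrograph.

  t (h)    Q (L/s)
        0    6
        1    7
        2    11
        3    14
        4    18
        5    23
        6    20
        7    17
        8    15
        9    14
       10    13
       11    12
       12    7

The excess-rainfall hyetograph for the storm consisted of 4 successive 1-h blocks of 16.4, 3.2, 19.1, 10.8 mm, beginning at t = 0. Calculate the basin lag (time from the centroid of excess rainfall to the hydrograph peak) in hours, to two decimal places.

Centroid of excess rainfall: t_c = Σ P_i·t̄_i / ΣP_i = 1.9909 h (block centres at 0.5, 1.5, 2.5, 3.5 h).
Hydrograph peak occurs at t = 5 h, so basin lag t_L = 5 − 1.9909 = 3.01 h.

t_L ≈ 3.01 h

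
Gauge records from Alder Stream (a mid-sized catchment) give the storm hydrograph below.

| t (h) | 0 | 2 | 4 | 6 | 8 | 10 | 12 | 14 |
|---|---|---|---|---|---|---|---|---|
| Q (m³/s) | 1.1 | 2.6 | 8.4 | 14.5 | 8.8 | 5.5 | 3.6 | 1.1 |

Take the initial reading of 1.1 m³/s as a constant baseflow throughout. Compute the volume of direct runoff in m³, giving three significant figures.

Direct-runoff ordinates (Q − Q_b): 0.0, 1.5, 7.3, 13.4, 7.7, 4.4, 2.5, 0.0 m³/s.
ΣQ_DR = 36.80 m³/s.
With Δt = 2 h = 7200 s, V = ΣQ_DR · Δt = 36.80 × 7200 = 2.65 × 10^5 m³.

V ≈ 2.65 × 10^5 m³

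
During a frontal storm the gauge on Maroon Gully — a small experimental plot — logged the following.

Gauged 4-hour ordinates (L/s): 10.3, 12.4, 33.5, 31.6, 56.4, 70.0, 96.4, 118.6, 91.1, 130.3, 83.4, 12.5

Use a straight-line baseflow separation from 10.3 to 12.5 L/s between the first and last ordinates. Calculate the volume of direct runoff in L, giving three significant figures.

V ≈ 8.78 × 10^6 L

Direct-runoff ordinates (Q − Q_b): 0.00, 1.90, 22.80, 20.70, 45.30, 58.70, 84.90, 106.90, 79.20, 118.20, 71.10, 0.00 L/s.
ΣQ_DR = 609.7 L/s.
With Δt = 4 h = 14400 s, V = ΣQ_DR · Δt = 609.7 × 14400 = 8.78 × 10^6 L.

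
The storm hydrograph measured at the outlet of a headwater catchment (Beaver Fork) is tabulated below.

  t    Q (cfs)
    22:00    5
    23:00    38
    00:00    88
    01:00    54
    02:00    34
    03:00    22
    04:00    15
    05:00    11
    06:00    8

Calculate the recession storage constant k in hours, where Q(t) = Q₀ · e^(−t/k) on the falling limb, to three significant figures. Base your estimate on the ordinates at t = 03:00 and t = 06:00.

On the falling limb, Q drops from 22 to 8 cfs between t = 03:00 and t = 06:00 (Δt = 3 h).
k = −Δt / ln(Q₂/Q₁) = −3 / ln(8/22) = 2.97 h.

k ≈ 2.97 h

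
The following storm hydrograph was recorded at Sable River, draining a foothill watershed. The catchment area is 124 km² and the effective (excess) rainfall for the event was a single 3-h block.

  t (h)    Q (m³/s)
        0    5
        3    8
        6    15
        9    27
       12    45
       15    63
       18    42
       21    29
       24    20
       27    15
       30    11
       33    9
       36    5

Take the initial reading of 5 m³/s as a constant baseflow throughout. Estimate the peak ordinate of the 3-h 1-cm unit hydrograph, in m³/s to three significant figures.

Direct runoff: 0.0, 3.0, 10.0, 22.0, 40.0, 58.0, 37.0, 24.0, 15.0, 10.0, 6.0, 4.0, 0.0 m³/s; ΣQ_DR = 229.0 m³/s, peak = 58.0 m³/s.
Runoff depth d = ΣQ_DR·Δt / A = 229.0 × 10800 / (124 km²) = 19.95 mm.
The 1-cm UH is the DRH scaled by (10 mm)/d, so U_p = 58.0 × 10/19.95 = 29.1 m³/s.

U_p ≈ 29.1 m³/s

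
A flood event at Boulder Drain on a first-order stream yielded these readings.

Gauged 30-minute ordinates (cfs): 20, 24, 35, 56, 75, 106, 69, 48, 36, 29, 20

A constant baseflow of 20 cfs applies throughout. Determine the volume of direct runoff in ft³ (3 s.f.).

Direct-runoff ordinates (Q − Q_b): 0.0, 4.0, 15.0, 36.0, 55.0, 86.0, 49.0, 28.0, 16.0, 9.0, 0.0 cfs.
ΣQ_DR = 298.0 cfs.
With Δt = 0.5 h = 1800 s, V = ΣQ_DR · Δt = 298.0 × 1800 = 5.36 × 10^5 ft³.

V ≈ 5.36 × 10^5 ft³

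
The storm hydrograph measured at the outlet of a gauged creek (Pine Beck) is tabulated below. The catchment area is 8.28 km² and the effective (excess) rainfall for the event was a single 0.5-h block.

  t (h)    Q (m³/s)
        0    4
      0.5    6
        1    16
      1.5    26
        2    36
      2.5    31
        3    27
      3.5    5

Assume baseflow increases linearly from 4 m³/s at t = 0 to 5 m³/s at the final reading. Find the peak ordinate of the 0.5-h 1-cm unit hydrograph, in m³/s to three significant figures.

U_p ≈ 12.6 m³/s

Direct runoff: 0.00, 1.86, 11.71, 21.57, 31.43, 26.29, 22.14, 0.00 m³/s; ΣQ_DR = 115.0 m³/s, peak = 31.43 m³/s.
Runoff depth d = ΣQ_DR·Δt / A = 115.0 × 1800 / (8.28 km²) = 25.00 mm.
The 1-cm UH is the DRH scaled by (10 mm)/d, so U_p = 31.43 × 10/25.00 = 12.6 m³/s.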